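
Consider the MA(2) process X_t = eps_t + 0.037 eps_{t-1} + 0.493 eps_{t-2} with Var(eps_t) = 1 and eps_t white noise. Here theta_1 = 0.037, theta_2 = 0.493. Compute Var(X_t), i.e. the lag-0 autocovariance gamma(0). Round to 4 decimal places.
\gamma(0) = 1.2444

For an MA(q) process X_t = eps_t + sum_i theta_i eps_{t-i} with
Var(eps_t) = sigma^2, the variance is
  gamma(0) = sigma^2 * (1 + sum_i theta_i^2).
  sum_i theta_i^2 = (0.037)^2 + (0.493)^2 = 0.001369 + 0.243049 = 0.244418.
  gamma(0) = 1 * (1 + 0.244418) = 1 * 1.244418 = 1.244418, which rounds to 1.2444.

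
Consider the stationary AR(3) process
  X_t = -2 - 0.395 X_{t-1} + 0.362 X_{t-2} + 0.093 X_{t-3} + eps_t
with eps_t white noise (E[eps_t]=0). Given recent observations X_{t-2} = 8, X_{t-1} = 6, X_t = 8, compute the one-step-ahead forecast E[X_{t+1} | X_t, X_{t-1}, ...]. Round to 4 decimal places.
E[X_{t+1} \mid \mathcal F_t] = -2.2440

For an AR(p) model X_t = c + sum_i phi_i X_{t-i} + eps_t, the
one-step-ahead conditional mean is
  E[X_{t+1} | X_t, ...] = c + sum_i phi_i X_{t+1-i}.
Substitute known values:
  E[X_{t+1} | ...] = -2 + (-0.395) * (8) + (0.362) * (6) + (0.093) * (8)
                   = -2.2440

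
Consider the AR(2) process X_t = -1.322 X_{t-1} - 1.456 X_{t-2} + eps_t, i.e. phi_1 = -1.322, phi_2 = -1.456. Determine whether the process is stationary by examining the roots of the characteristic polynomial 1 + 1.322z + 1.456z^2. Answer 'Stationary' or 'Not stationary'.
\text{Not stationary}

The AR(p) characteristic polynomial is P(z) = 1 + 1.322z + 1.456z^2.
Stationarity requires all roots to lie outside the unit circle, i.e. |z| > 1 for every root.
Set 1 + (1.322) z + (1.456) z^2 = 0, i.e. a z^2 + b z + c = 0 with a = 1.456, b = 1.322, c = 1.
Discriminant D = b^2 - 4ac = (1.322)^2 - 4*(1.456)*1 = 1.747684 - (5.824) = -4.076316.
D < 0, so the roots are the complex-conjugate pair z = (-b +/- i sqrt(-D)) / (2a) = -0.454 +/- 0.6933i.
For a conjugate pair |z|^2 = z * conj(z) = (product of roots) = c/a = 1/(1.456) = 0.686813, so |z| = sqrt(0.686813) = 0.8287 for both roots.
Moduli of all roots: 0.8287, 0.8287.
All moduli strictly greater than 1? No.
Verdict: Not stationary.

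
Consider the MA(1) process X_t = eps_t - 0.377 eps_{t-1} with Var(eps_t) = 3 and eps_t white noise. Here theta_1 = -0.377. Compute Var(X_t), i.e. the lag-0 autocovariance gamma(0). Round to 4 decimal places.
\gamma(0) = 3.4264

For an MA(q) process X_t = eps_t + sum_i theta_i eps_{t-i} with
Var(eps_t) = sigma^2, the variance is
  gamma(0) = sigma^2 * (1 + sum_i theta_i^2).
  sum_i theta_i^2 = (-0.377)^2 = 0.142129.
  gamma(0) = 3 * (1 + 0.142129) = 3 * 1.142129 = 3.426387, which rounds to 3.4264.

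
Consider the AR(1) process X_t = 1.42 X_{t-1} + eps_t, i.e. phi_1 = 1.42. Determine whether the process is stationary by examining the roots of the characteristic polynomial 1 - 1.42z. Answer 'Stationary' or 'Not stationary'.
\text{Not stationary}

The AR(p) characteristic polynomial is P(z) = 1 - 1.42z.
Stationarity requires all roots to lie outside the unit circle, i.e. |z| > 1 for every root.
This is linear in z: 1 + (-1.42) z = 0  =>  z = -1/(-1.42) = 0.704225,  |z| = 0.704225.
Moduli of all roots: 0.7042.
All moduli strictly greater than 1? No.
Verdict: Not stationary.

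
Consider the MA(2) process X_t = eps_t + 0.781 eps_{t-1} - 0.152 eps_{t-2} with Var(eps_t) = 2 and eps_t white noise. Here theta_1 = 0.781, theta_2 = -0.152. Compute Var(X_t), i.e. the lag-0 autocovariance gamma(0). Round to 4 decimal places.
\gamma(0) = 3.2661

For an MA(q) process X_t = eps_t + sum_i theta_i eps_{t-i} with
Var(eps_t) = sigma^2, the variance is
  gamma(0) = sigma^2 * (1 + sum_i theta_i^2).
  sum_i theta_i^2 = (0.781)^2 + (-0.152)^2 = 0.609961 + 0.023104 = 0.633065.
  gamma(0) = 2 * (1 + 0.633065) = 2 * 1.633065 = 3.26613, which rounds to 3.2661.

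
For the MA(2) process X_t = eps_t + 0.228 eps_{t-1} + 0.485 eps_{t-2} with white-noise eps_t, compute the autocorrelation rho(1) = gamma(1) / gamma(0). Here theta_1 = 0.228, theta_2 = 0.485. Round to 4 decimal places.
\rho(1) = 0.2630

For an MA(q) process with theta_0 = 1, the autocovariance is
  gamma(k) = sigma^2 * sum_{i=0..q-k} theta_i * theta_{i+k},
and rho(k) = gamma(k) / gamma(0). Sigma^2 cancels.
  numerator   = (1)*(0.228) + (0.228)*(0.485) = 0.33858.
  denominator = (1)^2 + (0.228)^2 + (0.485)^2 = 1.287209.
  rho(1) = 0.33858 / 1.287209 = 0.2630.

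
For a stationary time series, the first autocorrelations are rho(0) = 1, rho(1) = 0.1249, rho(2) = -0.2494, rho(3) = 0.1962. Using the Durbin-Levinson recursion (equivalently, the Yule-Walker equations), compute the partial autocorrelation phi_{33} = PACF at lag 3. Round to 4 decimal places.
\phi_{33} = 0.2950

The PACF at lag k is phi_{kk}, the last component of the solution
to the Yule-Walker system G_k phi = r_k where
  (G_k)_{ij} = rho(|i - j|), (r_k)_i = rho(i), i,j = 1..k.
Equivalently, Durbin-Levinson gives phi_{kk} iteratively:
  phi_{11} = rho(1)
  phi_{kk} = [rho(k) - sum_{j=1..k-1} phi_{k-1,j} rho(k-j)]
            / [1 - sum_{j=1..k-1} phi_{k-1,j} rho(j)],
  phi_{k,j} = phi_{k-1,j} - phi_{kk} phi_{k-1,k-j},  j = 1..k-1.
Step k = 1:
  phi_11 = rho(1) = 0.1249.
Step k = 2:
  phi_22 = [rho(2) - phi_11 rho(1)] / [1 - phi_11 rho(1)] = [-0.2494 - (0.1249)(0.1249)] / [1 - (0.1249)(0.1249)]
         = -0.26500001 / 0.98439999 = -0.2692.
  Update: phi_21 = phi_11 - phi_22 phi_11 = 0.1249 - (-0.2692)(0.1249) = 0.158523.
Step k = 3:
  phi_33 = [rho(3) - phi_21 rho(2) - phi_22 rho(1)] / [1 - phi_21 rho(1) - phi_22 rho(2)]
    numerator   = 0.1962 - (0.158523)(-0.2494) - (-0.2692)(0.1249) = 0.26935866
    denominator = 1 - (0.158523)(0.1249) - (-0.2692)(-0.2494) = 0.91306211
  phi_33 = 0.26935866 / 0.91306211 = 0.295.
Therefore phi_{33} = 0.2950.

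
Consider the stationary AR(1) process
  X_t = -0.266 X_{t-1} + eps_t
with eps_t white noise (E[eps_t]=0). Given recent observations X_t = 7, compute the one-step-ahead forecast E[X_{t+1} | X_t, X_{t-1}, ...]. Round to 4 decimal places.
E[X_{t+1} \mid \mathcal F_t] = -1.8620

For an AR(p) model X_t = c + sum_i phi_i X_{t-i} + eps_t, the
one-step-ahead conditional mean is
  E[X_{t+1} | X_t, ...] = c + sum_i phi_i X_{t+1-i}.
Substitute known values:
  E[X_{t+1} | ...] = (-0.266) * (7)
                   = -1.8620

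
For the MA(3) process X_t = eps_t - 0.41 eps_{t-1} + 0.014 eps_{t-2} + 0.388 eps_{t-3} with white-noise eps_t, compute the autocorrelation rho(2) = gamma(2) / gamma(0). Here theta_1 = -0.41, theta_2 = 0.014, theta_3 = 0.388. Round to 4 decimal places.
\rho(2) = -0.1100

For an MA(q) process with theta_0 = 1, the autocovariance is
  gamma(k) = sigma^2 * sum_{i=0..q-k} theta_i * theta_{i+k},
and rho(k) = gamma(k) / gamma(0). Sigma^2 cancels.
  numerator   = (1)*(0.014) + (-0.41)*(0.388) = -0.14508.
  denominator = (1)^2 + (-0.41)^2 + (0.014)^2 + (0.388)^2 = 1.31884.
  rho(2) = -0.14508 / 1.31884 = -0.1100.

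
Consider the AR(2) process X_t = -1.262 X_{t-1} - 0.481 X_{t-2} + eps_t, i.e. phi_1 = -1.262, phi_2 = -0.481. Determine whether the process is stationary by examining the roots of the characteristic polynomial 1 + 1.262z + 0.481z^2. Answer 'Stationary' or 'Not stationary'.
\text{Stationary}

The AR(p) characteristic polynomial is P(z) = 1 + 1.262z + 0.481z^2.
Stationarity requires all roots to lie outside the unit circle, i.e. |z| > 1 for every root.
Set 1 + (1.262) z + (0.481) z^2 = 0, i.e. a z^2 + b z + c = 0 with a = 0.481, b = 1.262, c = 1.
Discriminant D = b^2 - 4ac = (1.262)^2 - 4*(0.481)*1 = 1.592644 - (1.924) = -0.331356.
D < 0, so the roots are the complex-conjugate pair z = (-b +/- i sqrt(-D)) / (2a) = -1.3119 +/- 0.5984i.
For a conjugate pair |z|^2 = z * conj(z) = (product of roots) = c/a = 1/(0.481) = 2.079002, so |z| = sqrt(2.079002) = 1.4419 for both roots.
Moduli of all roots: 1.4419, 1.4419.
All moduli strictly greater than 1? Yes.
Verdict: Stationary.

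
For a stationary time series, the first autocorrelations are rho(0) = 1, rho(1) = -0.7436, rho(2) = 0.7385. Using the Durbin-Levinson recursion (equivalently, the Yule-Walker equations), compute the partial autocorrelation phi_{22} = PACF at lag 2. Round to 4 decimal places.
\phi_{22} = 0.4151

The PACF at lag k is phi_{kk}, the last component of the solution
to the Yule-Walker system G_k phi = r_k where
  (G_k)_{ij} = rho(|i - j|), (r_k)_i = rho(i), i,j = 1..k.
Equivalently, Durbin-Levinson gives phi_{kk} iteratively:
  phi_{11} = rho(1)
  phi_{kk} = [rho(k) - sum_{j=1..k-1} phi_{k-1,j} rho(k-j)]
            / [1 - sum_{j=1..k-1} phi_{k-1,j} rho(j)],
  phi_{k,j} = phi_{k-1,j} - phi_{kk} phi_{k-1,k-j},  j = 1..k-1.
Step k = 1:
  phi_11 = rho(1) = -0.7436.
Step k = 2:
  phi_22 = [rho(2) - phi_11 rho(1)] / [1 - phi_11 rho(1)] = [0.7385 - (-0.7436)(-0.7436)] / [1 - (-0.7436)(-0.7436)]
         = 0.18555904 / 0.44705904 = 0.4151.
Therefore phi_{22} = 0.4151.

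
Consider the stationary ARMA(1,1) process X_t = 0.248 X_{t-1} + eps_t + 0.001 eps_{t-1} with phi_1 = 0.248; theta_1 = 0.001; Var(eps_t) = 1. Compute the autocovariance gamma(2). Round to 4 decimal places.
\gamma(2) = 0.0658

Multiply the model equation by X_{t-k} and take expectations. With theta_0 = psi_0 = 1 and psi_j the MA(infinity) weights, this gives
  gamma(k) - sum_i phi_i gamma(k-i) = c_k,
  c_k = sigma^2 * sum_{j=k..q} theta_j psi_{j-k}   (c_k = 0 for k > q),
using gamma(-m) = gamma(m).
psi-weights needed (psi_j = theta_j + sum_i phi_i psi_{j-i}):
  psi_1 = theta_1 + phi_1 = 0.001 + (0.248) = 0.249
Right-hand sides:
  c_0 = sigma^2 (1 + theta_1 psi_1) = 1 * (1 + (0.001)(0.249)) = 1 * 1.000249 = 1.000249
  c_1 = sigma^2 theta_1 = 1 * (0.001) = 0.001
  c_2 = 0
Equations for k = 0 and k = 1 (AR order 1):
  gamma(0) = phi_1 gamma(1) + c_0
  gamma(1) = phi_1 gamma(0) + c_1
Substituting the second into the first: gamma(0) (1 - phi_1^2) = c_0 + phi_1 c_1, so
  gamma(0) = (c_0 + phi_1 c_1) / (1 - phi_1^2) = (1.000249 + (0.248)(0.001)) / (1 - (0.248)^2) = 1.000497 / 0.938496 = 1.066064.
  gamma(1) = phi_1 gamma(0) + c_1 = (0.248)(1.066064) + (0.001) = 0.265384.
For k = 2 (> q): gamma(2) = phi_1 gamma(1) = (0.248)(0.265384) = 0.065815.
Therefore gamma(2) = 0.0658 (to 4 decimal places).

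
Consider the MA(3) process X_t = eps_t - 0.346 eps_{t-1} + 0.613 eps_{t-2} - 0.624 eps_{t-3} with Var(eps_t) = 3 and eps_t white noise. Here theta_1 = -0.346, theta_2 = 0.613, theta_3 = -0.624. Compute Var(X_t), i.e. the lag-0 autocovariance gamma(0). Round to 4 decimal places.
\gamma(0) = 5.6546

For an MA(q) process X_t = eps_t + sum_i theta_i eps_{t-i} with
Var(eps_t) = sigma^2, the variance is
  gamma(0) = sigma^2 * (1 + sum_i theta_i^2).
  sum_i theta_i^2 = (-0.346)^2 + (0.613)^2 + (-0.624)^2 = 0.119716 + 0.375769 + 0.389376 = 0.884861.
  gamma(0) = 3 * (1 + 0.884861) = 3 * 1.884861 = 5.654583, which rounds to 5.6546.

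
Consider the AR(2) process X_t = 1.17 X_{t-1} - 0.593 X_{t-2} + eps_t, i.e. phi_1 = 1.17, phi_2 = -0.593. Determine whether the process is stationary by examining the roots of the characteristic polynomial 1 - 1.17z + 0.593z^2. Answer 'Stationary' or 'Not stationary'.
\text{Stationary}

The AR(p) characteristic polynomial is P(z) = 1 - 1.17z + 0.593z^2.
Stationarity requires all roots to lie outside the unit circle, i.e. |z| > 1 for every root.
Set 1 + (-1.17) z + (0.593) z^2 = 0, i.e. a z^2 + b z + c = 0 with a = 0.593, b = -1.17, c = 1.
Discriminant D = b^2 - 4ac = (-1.17)^2 - 4*(0.593)*1 = 1.3689 - (2.372) = -1.0031.
D < 0, so the roots are the complex-conjugate pair z = (-b +/- i sqrt(-D)) / (2a) = 0.9865 +/- 0.8445i.
For a conjugate pair |z|^2 = z * conj(z) = (product of roots) = c/a = 1/(0.593) = 1.686341, so |z| = sqrt(1.686341) = 1.2986 for both roots.
Moduli of all roots: 1.2986, 1.2986.
All moduli strictly greater than 1? Yes.
Verdict: Stationary.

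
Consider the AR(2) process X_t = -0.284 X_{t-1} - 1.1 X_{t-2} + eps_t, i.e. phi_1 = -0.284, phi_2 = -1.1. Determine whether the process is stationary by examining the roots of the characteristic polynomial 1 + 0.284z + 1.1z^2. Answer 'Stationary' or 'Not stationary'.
\text{Not stationary}

The AR(p) characteristic polynomial is P(z) = 1 + 0.284z + 1.1z^2.
Stationarity requires all roots to lie outside the unit circle, i.e. |z| > 1 for every root.
Set 1 + (0.284) z + (1.1) z^2 = 0, i.e. a z^2 + b z + c = 0 with a = 1.1, b = 0.284, c = 1.
Discriminant D = b^2 - 4ac = (0.284)^2 - 4*(1.1)*1 = 0.080656 - (4.4) = -4.319344.
D < 0, so the roots are the complex-conjugate pair z = (-b +/- i sqrt(-D)) / (2a) = -0.1291 +/- 0.9447i.
For a conjugate pair |z|^2 = z * conj(z) = (product of roots) = c/a = 1/(1.1) = 0.909091, so |z| = sqrt(0.909091) = 0.9535 for both roots.
Moduli of all roots: 0.9535, 0.9535.
All moduli strictly greater than 1? No.
Verdict: Not stationary.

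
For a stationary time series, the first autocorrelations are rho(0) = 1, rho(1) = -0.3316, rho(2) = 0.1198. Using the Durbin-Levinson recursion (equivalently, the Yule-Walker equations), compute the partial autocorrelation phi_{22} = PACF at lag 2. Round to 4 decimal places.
\phi_{22} = 0.0111

The PACF at lag k is phi_{kk}, the last component of the solution
to the Yule-Walker system G_k phi = r_k where
  (G_k)_{ij} = rho(|i - j|), (r_k)_i = rho(i), i,j = 1..k.
Equivalently, Durbin-Levinson gives phi_{kk} iteratively:
  phi_{11} = rho(1)
  phi_{kk} = [rho(k) - sum_{j=1..k-1} phi_{k-1,j} rho(k-j)]
            / [1 - sum_{j=1..k-1} phi_{k-1,j} rho(j)],
  phi_{k,j} = phi_{k-1,j} - phi_{kk} phi_{k-1,k-j},  j = 1..k-1.
Step k = 1:
  phi_11 = rho(1) = -0.3316.
Step k = 2:
  phi_22 = [rho(2) - phi_11 rho(1)] / [1 - phi_11 rho(1)] = [0.1198 - (-0.3316)(-0.3316)] / [1 - (-0.3316)(-0.3316)]
         = 0.00984144 / 0.89004144 = 0.0111.
Therefore phi_{22} = 0.0111.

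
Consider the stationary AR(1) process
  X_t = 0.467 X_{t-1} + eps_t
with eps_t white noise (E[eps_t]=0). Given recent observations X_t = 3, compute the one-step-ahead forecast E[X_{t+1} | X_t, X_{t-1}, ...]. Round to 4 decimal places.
E[X_{t+1} \mid \mathcal F_t] = 1.4010

For an AR(p) model X_t = c + sum_i phi_i X_{t-i} + eps_t, the
one-step-ahead conditional mean is
  E[X_{t+1} | X_t, ...] = c + sum_i phi_i X_{t+1-i}.
Substitute known values:
  E[X_{t+1} | ...] = (0.467) * (3)
                   = 1.4010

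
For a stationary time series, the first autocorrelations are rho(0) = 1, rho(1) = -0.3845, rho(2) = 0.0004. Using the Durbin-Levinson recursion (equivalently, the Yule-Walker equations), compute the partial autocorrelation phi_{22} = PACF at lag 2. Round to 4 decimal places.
\phi_{22} = -0.1730

The PACF at lag k is phi_{kk}, the last component of the solution
to the Yule-Walker system G_k phi = r_k where
  (G_k)_{ij} = rho(|i - j|), (r_k)_i = rho(i), i,j = 1..k.
Equivalently, Durbin-Levinson gives phi_{kk} iteratively:
  phi_{11} = rho(1)
  phi_{kk} = [rho(k) - sum_{j=1..k-1} phi_{k-1,j} rho(k-j)]
            / [1 - sum_{j=1..k-1} phi_{k-1,j} rho(j)],
  phi_{k,j} = phi_{k-1,j} - phi_{kk} phi_{k-1,k-j},  j = 1..k-1.
Step k = 1:
  phi_11 = rho(1) = -0.3845.
Step k = 2:
  phi_22 = [rho(2) - phi_11 rho(1)] / [1 - phi_11 rho(1)] = [0.0004 - (-0.3845)(-0.3845)] / [1 - (-0.3845)(-0.3845)]
         = -0.14744025 / 0.85215975 = -0.173.
Therefore phi_{22} = -0.1730.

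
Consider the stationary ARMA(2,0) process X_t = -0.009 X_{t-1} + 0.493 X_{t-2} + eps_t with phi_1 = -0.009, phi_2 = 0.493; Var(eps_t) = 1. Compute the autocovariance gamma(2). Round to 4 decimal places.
\gamma(2) = 0.6517

Multiply the model equation by X_{t-k} and take expectations. With theta_0 = psi_0 = 1 and psi_j the MA(infinity) weights, this gives
  gamma(k) - sum_i phi_i gamma(k-i) = c_k,
  c_k = sigma^2 * sum_{j=k..q} theta_j psi_{j-k}   (c_k = 0 for k > q),
using gamma(-m) = gamma(m).
Pure AR (q = 0): c_0 = sigma^2 = 1, c_k = 0 for k >= 1.
Equations for k = 0, 1, 2 (AR order 2, c_2 = 0):
  (E0) gamma(0) = phi_1 gamma(1) + phi_2 gamma(2) + c_0
  (E1) gamma(1) = phi_1 gamma(0) + phi_2 gamma(1) + c_1
  (E2) gamma(2) = phi_1 gamma(1) + phi_2 gamma(0)
From (E1): gamma(1) = A gamma(0) + B with
  A = phi_1 / (1 - phi_2) = -0.009 / 0.507 = -0.017751,   B = c_1 / (1 - phi_2) = 0 / 0.507 = 0.
Insert (E2) into (E0): gamma(0) (1 - phi_2^2) = phi_1 (1 + phi_2) gamma(1) + c_0.
  phi_1 (1 + phi_2) = (-0.009)(1.493) = -0.013437,   1 - phi_2^2 = 0.756951.
Replace gamma(1) by A gamma(0) + B and collect gamma(0):
  gamma(0) [0.756951 - (-0.013437)(-0.017751)] = c_0 = 1
  gamma(0) * 0.756712 = 1
  gamma(0) = 1 / 0.756712 = 1.321506.
  gamma(1) = A gamma(0) = (-0.017751)(1.321506) = -0.023459.
  gamma(2) = phi_1 gamma(1) + phi_2 gamma(0) = (-0.009)(-0.023459) + (0.493)(1.321506) = 0.651714.
Therefore gamma(2) = 0.6517 (to 4 decimal places).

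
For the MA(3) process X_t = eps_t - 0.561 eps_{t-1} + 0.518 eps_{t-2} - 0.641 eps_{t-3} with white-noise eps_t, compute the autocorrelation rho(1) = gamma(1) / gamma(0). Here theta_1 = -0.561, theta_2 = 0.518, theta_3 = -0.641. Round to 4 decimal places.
\rho(1) = -0.5936

For an MA(q) process with theta_0 = 1, the autocovariance is
  gamma(k) = sigma^2 * sum_{i=0..q-k} theta_i * theta_{i+k},
and rho(k) = gamma(k) / gamma(0). Sigma^2 cancels.
  numerator   = (1)*(-0.561) + (-0.561)*(0.518) + (0.518)*(-0.641) = -1.183636.
  denominator = (1)^2 + (-0.561)^2 + (0.518)^2 + (-0.641)^2 = 1.993926.
  rho(1) = -1.183636 / 1.993926 = -0.5936.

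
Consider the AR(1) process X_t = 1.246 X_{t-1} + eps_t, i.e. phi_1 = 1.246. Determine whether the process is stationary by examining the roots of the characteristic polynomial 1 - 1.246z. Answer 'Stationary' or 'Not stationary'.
\text{Not stationary}

The AR(p) characteristic polynomial is P(z) = 1 - 1.246z.
Stationarity requires all roots to lie outside the unit circle, i.e. |z| > 1 for every root.
This is linear in z: 1 + (-1.246) z = 0  =>  z = -1/(-1.246) = 0.802568,  |z| = 0.802568.
Moduli of all roots: 0.8026.
All moduli strictly greater than 1? No.
Verdict: Not stationary.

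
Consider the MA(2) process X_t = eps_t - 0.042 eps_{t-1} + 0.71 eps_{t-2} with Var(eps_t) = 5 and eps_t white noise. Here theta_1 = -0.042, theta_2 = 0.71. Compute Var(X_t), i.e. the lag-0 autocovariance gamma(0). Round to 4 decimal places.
\gamma(0) = 7.5293

For an MA(q) process X_t = eps_t + sum_i theta_i eps_{t-i} with
Var(eps_t) = sigma^2, the variance is
  gamma(0) = sigma^2 * (1 + sum_i theta_i^2).
  sum_i theta_i^2 = (-0.042)^2 + (0.71)^2 = 0.001764 + 0.5041 = 0.505864.
  gamma(0) = 5 * (1 + 0.505864) = 5 * 1.505864 = 7.52932, which rounds to 7.5293.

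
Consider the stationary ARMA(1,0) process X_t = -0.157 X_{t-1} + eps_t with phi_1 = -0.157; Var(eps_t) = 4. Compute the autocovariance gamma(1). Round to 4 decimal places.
\gamma(1) = -0.6439

Multiply the model equation by X_{t-k} and take expectations. With theta_0 = psi_0 = 1 and psi_j the MA(infinity) weights, this gives
  gamma(k) - sum_i phi_i gamma(k-i) = c_k,
  c_k = sigma^2 * sum_{j=k..q} theta_j psi_{j-k}   (c_k = 0 for k > q),
using gamma(-m) = gamma(m).
Pure AR (q = 0): c_0 = sigma^2 = 4, c_k = 0 for k >= 1.
Equations for k = 0 and k = 1 (AR order 1):
  gamma(0) = phi_1 gamma(1) + c_0
  gamma(1) = phi_1 gamma(0) + c_1
Substituting the second into the first: gamma(0) (1 - phi_1^2) = c_0 + phi_1 c_1, so
  gamma(0) = c_0 / (1 - phi_1^2) = 4 / (1 - (-0.157)^2) = 4 / 0.975351 = 4.101088.
  gamma(1) = phi_1 gamma(0) = (-0.157)(4.101088) = -0.643871.
Therefore gamma(1) = -0.6439 (to 4 decimal places).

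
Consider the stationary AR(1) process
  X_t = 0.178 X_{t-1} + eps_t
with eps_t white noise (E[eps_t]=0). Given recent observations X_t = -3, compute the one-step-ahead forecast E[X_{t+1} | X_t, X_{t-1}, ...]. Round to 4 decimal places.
E[X_{t+1} \mid \mathcal F_t] = -0.5340

For an AR(p) model X_t = c + sum_i phi_i X_{t-i} + eps_t, the
one-step-ahead conditional mean is
  E[X_{t+1} | X_t, ...] = c + sum_i phi_i X_{t+1-i}.
Substitute known values:
  E[X_{t+1} | ...] = (0.178) * (-3)
                   = -0.5340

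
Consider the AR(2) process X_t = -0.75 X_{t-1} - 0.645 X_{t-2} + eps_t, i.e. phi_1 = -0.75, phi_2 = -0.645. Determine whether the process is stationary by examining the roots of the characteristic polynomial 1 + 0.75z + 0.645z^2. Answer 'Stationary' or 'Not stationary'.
\text{Stationary}

The AR(p) characteristic polynomial is P(z) = 1 + 0.75z + 0.645z^2.
Stationarity requires all roots to lie outside the unit circle, i.e. |z| > 1 for every root.
Set 1 + (0.75) z + (0.645) z^2 = 0, i.e. a z^2 + b z + c = 0 with a = 0.645, b = 0.75, c = 1.
Discriminant D = b^2 - 4ac = (0.75)^2 - 4*(0.645)*1 = 0.5625 - (2.58) = -2.0175.
D < 0, so the roots are the complex-conjugate pair z = (-b +/- i sqrt(-D)) / (2a) = -0.5814 +/- 1.1011i.
For a conjugate pair |z|^2 = z * conj(z) = (product of roots) = c/a = 1/(0.645) = 1.550388, so |z| = sqrt(1.550388) = 1.2451 for both roots.
Moduli of all roots: 1.2451, 1.2451.
All moduli strictly greater than 1? Yes.
Verdict: Stationary.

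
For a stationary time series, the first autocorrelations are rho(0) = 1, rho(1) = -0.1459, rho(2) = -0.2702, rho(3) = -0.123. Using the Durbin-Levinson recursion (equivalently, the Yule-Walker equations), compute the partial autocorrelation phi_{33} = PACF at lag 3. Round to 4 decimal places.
\phi_{33} = -0.2440

The PACF at lag k is phi_{kk}, the last component of the solution
to the Yule-Walker system G_k phi = r_k where
  (G_k)_{ij} = rho(|i - j|), (r_k)_i = rho(i), i,j = 1..k.
Equivalently, Durbin-Levinson gives phi_{kk} iteratively:
  phi_{11} = rho(1)
  phi_{kk} = [rho(k) - sum_{j=1..k-1} phi_{k-1,j} rho(k-j)]
            / [1 - sum_{j=1..k-1} phi_{k-1,j} rho(j)],
  phi_{k,j} = phi_{k-1,j} - phi_{kk} phi_{k-1,k-j},  j = 1..k-1.
Step k = 1:
  phi_11 = rho(1) = -0.1459.
Step k = 2:
  phi_22 = [rho(2) - phi_11 rho(1)] / [1 - phi_11 rho(1)] = [-0.2702 - (-0.1459)(-0.1459)] / [1 - (-0.1459)(-0.1459)]
         = -0.29148681 / 0.97871319 = -0.297827.
  Update: phi_21 = phi_11 - phi_22 phi_11 = -0.1459 - (-0.297827)(-0.1459) = -0.189353.
Step k = 3:
  phi_33 = [rho(3) - phi_21 rho(2) - phi_22 rho(1)] / [1 - phi_21 rho(1) - phi_22 rho(2)]
    numerator   = -0.123 - (-0.189353)(-0.2702) - (-0.297827)(-0.1459) = -0.21761605
    denominator = 1 - (-0.189353)(-0.1459) - (-0.297827)(-0.2702) = 0.89190067
  phi_33 = -0.21761605 / 0.89190067 = -0.244.
Therefore phi_{33} = -0.2440.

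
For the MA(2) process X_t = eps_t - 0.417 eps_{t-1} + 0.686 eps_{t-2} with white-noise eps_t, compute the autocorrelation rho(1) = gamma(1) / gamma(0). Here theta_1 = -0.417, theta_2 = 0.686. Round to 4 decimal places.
\rho(1) = -0.4275

For an MA(q) process with theta_0 = 1, the autocovariance is
  gamma(k) = sigma^2 * sum_{i=0..q-k} theta_i * theta_{i+k},
and rho(k) = gamma(k) / gamma(0). Sigma^2 cancels.
  numerator   = (1)*(-0.417) + (-0.417)*(0.686) = -0.703062.
  denominator = (1)^2 + (-0.417)^2 + (0.686)^2 = 1.644485.
  rho(1) = -0.703062 / 1.644485 = -0.4275.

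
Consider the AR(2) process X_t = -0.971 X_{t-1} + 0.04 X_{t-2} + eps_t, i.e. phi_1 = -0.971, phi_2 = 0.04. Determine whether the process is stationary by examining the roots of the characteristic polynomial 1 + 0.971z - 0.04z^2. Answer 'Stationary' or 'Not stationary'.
\text{Not stationary}

The AR(p) characteristic polynomial is P(z) = 1 + 0.971z - 0.04z^2.
Stationarity requires all roots to lie outside the unit circle, i.e. |z| > 1 for every root.
Set 1 + (0.971) z + (-0.04) z^2 = 0, i.e. a z^2 + b z + c = 0 with a = -0.04, b = 0.971, c = 1.
Discriminant D = b^2 - 4ac = (0.971)^2 - 4*(-0.04)*1 = 0.942841 - (-0.16) = 1.102841.
D >= 0, so the roots are real: z = (-b +/- sqrt(D)) / (2a) = (-0.971 +/- 1.050162) / (-0.08).
  z_1 = (-0.971 + 1.050162) / (-0.08) = -0.9895,   |z_1| = 0.9895.
  z_2 = (-0.971 - 1.050162) / (-0.08) = 25.2645,   |z_2| = 25.2645.
Moduli of all roots: 0.9895, 25.2645.
All moduli strictly greater than 1? No.
Verdict: Not stationary.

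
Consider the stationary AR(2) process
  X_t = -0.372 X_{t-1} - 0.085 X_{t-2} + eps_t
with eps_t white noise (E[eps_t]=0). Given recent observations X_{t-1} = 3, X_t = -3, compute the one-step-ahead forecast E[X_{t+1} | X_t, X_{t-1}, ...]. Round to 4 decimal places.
E[X_{t+1} \mid \mathcal F_t] = 0.8610

For an AR(p) model X_t = c + sum_i phi_i X_{t-i} + eps_t, the
one-step-ahead conditional mean is
  E[X_{t+1} | X_t, ...] = c + sum_i phi_i X_{t+1-i}.
Substitute known values:
  E[X_{t+1} | ...] = (-0.372) * (-3) + (-0.085) * (3)
                   = 0.8610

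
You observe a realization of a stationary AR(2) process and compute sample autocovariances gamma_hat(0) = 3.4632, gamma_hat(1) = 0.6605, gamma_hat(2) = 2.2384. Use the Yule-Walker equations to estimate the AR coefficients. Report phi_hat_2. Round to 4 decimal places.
\hat\phi_{2} = 0.6330

The Yule-Walker equations for an AR(p) process read, in matrix form,
  Gamma_p phi = r_p,   with   (Gamma_p)_{ij} = gamma(|i - j|),
                       (r_p)_i = gamma(i),   i,j = 1..p.
Substitute the sample gammas (Toeplitz matrix and right-hand side of size 2):
  Gamma_p = [[3.4632, 0.6605], [0.6605, 3.4632]]
  r_p     = [0.6605, 2.2384]
Written out:
  3.4632 phi_1 + 0.6605 phi_2 = 0.6605
  0.6605 phi_1 + 3.4632 phi_2 = 2.2384
Solve by Cramer's rule:
  det = gamma(0)^2 - gamma(1)^2 = (3.4632)^2 - (0.6605)^2 = 11.99375424 - 0.43626025 = 11.55749399
  phi_hat_1 = [gamma(1) gamma(0) - gamma(1) gamma(2)] / det = [(0.6605)(3.4632) - (0.6605)(2.2384)] / 11.55749399 = 0.8089804 / 11.55749399 = 0.07
  phi_hat_2 = [gamma(0) gamma(2) - gamma(1)^2] / det = [(3.4632)(2.2384) - (0.6605)^2] / 11.55749399 = 7.31576663 / 11.55749399 = 0.633
So phi_hat = [0.0700, 0.6330].
Therefore phi_hat_2 = 0.6330.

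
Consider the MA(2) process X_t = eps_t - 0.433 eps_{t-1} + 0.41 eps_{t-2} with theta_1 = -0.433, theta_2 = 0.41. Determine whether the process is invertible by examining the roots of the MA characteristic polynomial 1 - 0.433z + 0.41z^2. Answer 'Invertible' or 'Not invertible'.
\text{Invertible}

The MA(q) characteristic polynomial is P(z) = 1 - 0.433z + 0.41z^2.
Invertibility requires all roots to lie outside the unit circle, i.e. |z| > 1 for every root.
Set 1 + (-0.433) z + (0.41) z^2 = 0, i.e. a z^2 + b z + c = 0 with a = 0.41, b = -0.433, c = 1.
Discriminant D = b^2 - 4ac = (-0.433)^2 - 4*(0.41)*1 = 0.187489 - (1.64) = -1.452511.
D < 0, so the roots are the complex-conjugate pair z = (-b +/- i sqrt(-D)) / (2a) = 0.528 +/- 1.4698i.
For a conjugate pair |z|^2 = z * conj(z) = (product of roots) = c/a = 1/(0.41) = 2.439024, so |z| = sqrt(2.439024) = 1.5617 for both roots.
Moduli of all roots: 1.5617, 1.5617.
All moduli strictly greater than 1? Yes.
Verdict: Invertible.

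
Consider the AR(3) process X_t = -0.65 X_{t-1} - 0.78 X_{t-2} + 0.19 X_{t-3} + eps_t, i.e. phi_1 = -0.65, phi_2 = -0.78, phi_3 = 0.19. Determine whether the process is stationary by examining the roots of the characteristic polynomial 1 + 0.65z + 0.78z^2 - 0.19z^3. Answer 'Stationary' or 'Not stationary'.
\text{Stationary}

The AR(p) characteristic polynomial is P(z) = 1 + 0.65z + 0.78z^2 - 0.19z^3.
Stationarity requires all roots to lie outside the unit circle, i.e. |z| > 1 for every root.
Degree 3: look for a simple real root z0 first, then factor out (1 - z/z0) and solve the remaining quadratic.
Testing z0 = 5: P(5) = 1 + (0.65)(5) + (0.78)(5)^2 + (-0.19)(5)^3
  = 1 + (3.25) + (19.5) + (-23.75) = 0.  So z_0 = 5 is a root, |z_0| = 5.
Divide out the factor (1 - 0.2 z) = (1 - z/z0) (since 1/z0 = 0.2):
  P(z) = (1 - 0.2 z)(1 + (0.85) z + (0.95) z^2)
  [check: z-coef 0.85 - (0.2) = 0.65; z^2-coef 0.95 - (0.2)(0.85) = 0.78; z^3-coef -(0.2)(0.95) = -0.19.]
Remaining roots from the quadratic factor 1 + (0.85) z + (0.95) z^2:
  Set 1 + (0.85) z + (0.95) z^2 = 0, i.e. a z^2 + b z + c = 0 with a = 0.95, b = 0.85, c = 1.
  Discriminant D = b^2 - 4ac = (0.85)^2 - 4*(0.95)*1 = 0.7225 - (3.8) = -3.0775.
  D < 0, so the roots are the complex-conjugate pair z = (-b +/- i sqrt(-D)) / (2a) = -0.4474 +/- 0.9233i.
  For a conjugate pair |z|^2 = z * conj(z) = (product of roots) = c/a = 1/(0.95) = 1.052632, so |z| = sqrt(1.052632) = 1.026 for both roots.
Moduli of all roots: 5.0000, 1.0260, 1.0260.
All moduli strictly greater than 1? Yes.
Verdict: Stationary.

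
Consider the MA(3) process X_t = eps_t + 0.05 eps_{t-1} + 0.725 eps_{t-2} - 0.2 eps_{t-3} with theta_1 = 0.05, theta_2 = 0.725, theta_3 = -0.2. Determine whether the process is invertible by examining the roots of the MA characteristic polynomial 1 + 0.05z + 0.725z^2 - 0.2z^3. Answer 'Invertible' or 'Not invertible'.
\text{Invertible}

The MA(q) characteristic polynomial is P(z) = 1 + 0.05z + 0.725z^2 - 0.2z^3.
Invertibility requires all roots to lie outside the unit circle, i.e. |z| > 1 for every root.
Degree 3: look for a simple real root z0 first, then factor out (1 - z/z0) and solve the remaining quadratic.
Testing z0 = 4: P(4) = 1 + (0.05)(4) + (0.725)(4)^2 + (-0.2)(4)^3
  = 1 + (0.2) + (11.6) + (-12.8) = 0.  So z_0 = 4 is a root, |z_0| = 4.
Divide out the factor (1 - 0.25 z) = (1 - z/z0) (since 1/z0 = 0.25):
  P(z) = (1 - 0.25 z)(1 + (0.3) z + (0.8) z^2)
  [check: z-coef 0.3 - (0.25) = 0.05; z^2-coef 0.8 - (0.25)(0.3) = 0.725; z^3-coef -(0.25)(0.8) = -0.2.]
Remaining roots from the quadratic factor 1 + (0.3) z + (0.8) z^2:
  Set 1 + (0.3) z + (0.8) z^2 = 0, i.e. a z^2 + b z + c = 0 with a = 0.8, b = 0.3, c = 1.
  Discriminant D = b^2 - 4ac = (0.3)^2 - 4*(0.8)*1 = 0.09 - (3.2) = -3.11.
  D < 0, so the roots are the complex-conjugate pair z = (-b +/- i sqrt(-D)) / (2a) = -0.1875 +/- 1.1022i.
  For a conjugate pair |z|^2 = z * conj(z) = (product of roots) = c/a = 1/(0.8) = 1.25, so |z| = sqrt(1.25) = 1.118 for both roots.
Moduli of all roots: 4.0000, 1.1180, 1.1180.
All moduli strictly greater than 1? Yes.
Verdict: Invertible.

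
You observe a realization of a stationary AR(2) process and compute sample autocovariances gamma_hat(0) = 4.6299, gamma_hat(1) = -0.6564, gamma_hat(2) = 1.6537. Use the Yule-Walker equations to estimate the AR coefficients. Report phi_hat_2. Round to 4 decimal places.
\hat\phi_{2} = 0.3440

The Yule-Walker equations for an AR(p) process read, in matrix form,
  Gamma_p phi = r_p,   with   (Gamma_p)_{ij} = gamma(|i - j|),
                       (r_p)_i = gamma(i),   i,j = 1..p.
Substitute the sample gammas (Toeplitz matrix and right-hand side of size 2):
  Gamma_p = [[4.6299, -0.6564], [-0.6564, 4.6299]]
  r_p     = [-0.6564, 1.6537]
Written out:
  4.6299 phi_1 - 0.6564 phi_2 = -0.6564
  -0.6564 phi_1 + 4.6299 phi_2 = 1.6537
Solve by Cramer's rule:
  det = gamma(0)^2 - gamma(1)^2 = (4.6299)^2 - (-0.6564)^2 = 21.43597401 - 0.43086096 = 21.00511305
  phi_hat_1 = [gamma(1) gamma(0) - gamma(1) gamma(2)] / det = [(-0.6564)(4.6299) - (-0.6564)(1.6537)] / 21.00511305 = -1.95357768 / 21.00511305 = -0.093
  phi_hat_2 = [gamma(0) gamma(2) - gamma(1)^2] / det = [(4.6299)(1.6537) - (-0.6564)^2] / 21.00511305 = 7.22560467 / 21.00511305 = 0.344
So phi_hat = [-0.0930, 0.3440].
Therefore phi_hat_2 = 0.3440.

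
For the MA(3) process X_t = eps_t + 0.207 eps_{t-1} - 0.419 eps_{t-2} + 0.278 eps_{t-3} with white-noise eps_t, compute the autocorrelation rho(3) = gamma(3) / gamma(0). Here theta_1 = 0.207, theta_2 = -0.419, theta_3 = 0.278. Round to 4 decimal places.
\rho(3) = 0.2146

For an MA(q) process with theta_0 = 1, the autocovariance is
  gamma(k) = sigma^2 * sum_{i=0..q-k} theta_i * theta_{i+k},
and rho(k) = gamma(k) / gamma(0). Sigma^2 cancels.
  numerator   = (1)*(0.278) = 0.278.
  denominator = (1)^2 + (0.207)^2 + (-0.419)^2 + (0.278)^2 = 1.295694.
  rho(3) = 0.278 / 1.295694 = 0.2146.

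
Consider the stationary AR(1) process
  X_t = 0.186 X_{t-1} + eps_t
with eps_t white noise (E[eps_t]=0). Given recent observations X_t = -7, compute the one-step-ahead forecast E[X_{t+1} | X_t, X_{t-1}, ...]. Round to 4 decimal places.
E[X_{t+1} \mid \mathcal F_t] = -1.3020

For an AR(p) model X_t = c + sum_i phi_i X_{t-i} + eps_t, the
one-step-ahead conditional mean is
  E[X_{t+1} | X_t, ...] = c + sum_i phi_i X_{t+1-i}.
Substitute known values:
  E[X_{t+1} | ...] = (0.186) * (-7)
                   = -1.3020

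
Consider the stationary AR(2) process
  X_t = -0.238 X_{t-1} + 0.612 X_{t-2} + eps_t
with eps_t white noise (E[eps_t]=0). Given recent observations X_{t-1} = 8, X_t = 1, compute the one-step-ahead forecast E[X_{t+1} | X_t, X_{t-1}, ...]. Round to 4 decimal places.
E[X_{t+1} \mid \mathcal F_t] = 4.6580

For an AR(p) model X_t = c + sum_i phi_i X_{t-i} + eps_t, the
one-step-ahead conditional mean is
  E[X_{t+1} | X_t, ...] = c + sum_i phi_i X_{t+1-i}.
Substitute known values:
  E[X_{t+1} | ...] = (-0.238) * (1) + (0.612) * (8)
                   = 4.6580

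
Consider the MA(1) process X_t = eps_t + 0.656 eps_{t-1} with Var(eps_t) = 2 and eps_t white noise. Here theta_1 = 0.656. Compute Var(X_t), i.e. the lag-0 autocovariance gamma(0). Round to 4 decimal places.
\gamma(0) = 2.8607

For an MA(q) process X_t = eps_t + sum_i theta_i eps_{t-i} with
Var(eps_t) = sigma^2, the variance is
  gamma(0) = sigma^2 * (1 + sum_i theta_i^2).
  sum_i theta_i^2 = (0.656)^2 = 0.430336.
  gamma(0) = 2 * (1 + 0.430336) = 2 * 1.430336 = 2.860672, which rounds to 2.8607.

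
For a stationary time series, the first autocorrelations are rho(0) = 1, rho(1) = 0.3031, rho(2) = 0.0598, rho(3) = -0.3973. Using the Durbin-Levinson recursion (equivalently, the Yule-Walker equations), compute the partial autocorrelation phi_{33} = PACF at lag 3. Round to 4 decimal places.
\phi_{33} = -0.4469

The PACF at lag k is phi_{kk}, the last component of the solution
to the Yule-Walker system G_k phi = r_k where
  (G_k)_{ij} = rho(|i - j|), (r_k)_i = rho(i), i,j = 1..k.
Equivalently, Durbin-Levinson gives phi_{kk} iteratively:
  phi_{11} = rho(1)
  phi_{kk} = [rho(k) - sum_{j=1..k-1} phi_{k-1,j} rho(k-j)]
            / [1 - sum_{j=1..k-1} phi_{k-1,j} rho(j)],
  phi_{k,j} = phi_{k-1,j} - phi_{kk} phi_{k-1,k-j},  j = 1..k-1.
Step k = 1:
  phi_11 = rho(1) = 0.3031.
Step k = 2:
  phi_22 = [rho(2) - phi_11 rho(1)] / [1 - phi_11 rho(1)] = [0.0598 - (0.3031)(0.3031)] / [1 - (0.3031)(0.3031)]
         = -0.03206961 / 0.90813039 = -0.035314.
  Update: phi_21 = phi_11 - phi_22 phi_11 = 0.3031 - (-0.035314)(0.3031) = 0.313804.
Step k = 3:
  phi_33 = [rho(3) - phi_21 rho(2) - phi_22 rho(1)] / [1 - phi_21 rho(1) - phi_22 rho(2)]
    numerator   = -0.3973 - (0.313804)(0.0598) - (-0.035314)(0.3031) = -0.40536182
    denominator = 1 - (0.313804)(0.3031) - (-0.035314)(0.0598) = 0.90699789
  phi_33 = -0.40536182 / 0.90699789 = -0.4469.
Therefore phi_{33} = -0.4469.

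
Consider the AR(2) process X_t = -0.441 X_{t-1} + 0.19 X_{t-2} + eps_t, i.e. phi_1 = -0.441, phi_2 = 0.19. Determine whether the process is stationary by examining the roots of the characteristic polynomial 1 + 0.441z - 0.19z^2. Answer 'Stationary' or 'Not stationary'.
\text{Stationary}

The AR(p) characteristic polynomial is P(z) = 1 + 0.441z - 0.19z^2.
Stationarity requires all roots to lie outside the unit circle, i.e. |z| > 1 for every root.
Set 1 + (0.441) z + (-0.19) z^2 = 0, i.e. a z^2 + b z + c = 0 with a = -0.19, b = 0.441, c = 1.
Discriminant D = b^2 - 4ac = (0.441)^2 - 4*(-0.19)*1 = 0.194481 - (-0.76) = 0.954481.
D >= 0, so the roots are real: z = (-b +/- sqrt(D)) / (2a) = (-0.441 +/- 0.976975) / (-0.38).
  z_1 = (-0.441 + 0.976975) / (-0.38) = -1.4105,   |z_1| = 1.4105.
  z_2 = (-0.441 - 0.976975) / (-0.38) = 3.7315,   |z_2| = 3.7315.
Moduli of all roots: 1.4105, 3.7315.
All moduli strictly greater than 1? Yes.
Verdict: Stationary.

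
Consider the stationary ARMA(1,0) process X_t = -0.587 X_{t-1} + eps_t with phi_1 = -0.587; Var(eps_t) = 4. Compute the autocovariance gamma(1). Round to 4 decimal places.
\gamma(1) = -3.5824

Multiply the model equation by X_{t-k} and take expectations. With theta_0 = psi_0 = 1 and psi_j the MA(infinity) weights, this gives
  gamma(k) - sum_i phi_i gamma(k-i) = c_k,
  c_k = sigma^2 * sum_{j=k..q} theta_j psi_{j-k}   (c_k = 0 for k > q),
using gamma(-m) = gamma(m).
Pure AR (q = 0): c_0 = sigma^2 = 4, c_k = 0 for k >= 1.
Equations for k = 0 and k = 1 (AR order 1):
  gamma(0) = phi_1 gamma(1) + c_0
  gamma(1) = phi_1 gamma(0) + c_1
Substituting the second into the first: gamma(0) (1 - phi_1^2) = c_0 + phi_1 c_1, so
  gamma(0) = c_0 / (1 - phi_1^2) = 4 / (1 - (-0.587)^2) = 4 / 0.655431 = 6.102854.
  gamma(1) = phi_1 gamma(0) = (-0.587)(6.102854) = -3.582376.
Therefore gamma(1) = -3.5824 (to 4 decimal places).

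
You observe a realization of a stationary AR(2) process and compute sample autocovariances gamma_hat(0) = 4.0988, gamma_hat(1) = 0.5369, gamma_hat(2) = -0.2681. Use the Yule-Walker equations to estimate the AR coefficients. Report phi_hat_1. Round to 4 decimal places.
\hat\phi_{1} = 0.1420

The Yule-Walker equations for an AR(p) process read, in matrix form,
  Gamma_p phi = r_p,   with   (Gamma_p)_{ij} = gamma(|i - j|),
                       (r_p)_i = gamma(i),   i,j = 1..p.
Substitute the sample gammas (Toeplitz matrix and right-hand side of size 2):
  Gamma_p = [[4.0988, 0.5369], [0.5369, 4.0988]]
  r_p     = [0.5369, -0.2681]
Written out:
  4.0988 phi_1 + 0.5369 phi_2 = 0.5369
  0.5369 phi_1 + 4.0988 phi_2 = -0.2681
Solve by Cramer's rule:
  det = gamma(0)^2 - gamma(1)^2 = (4.0988)^2 - (0.5369)^2 = 16.80016144 - 0.28826161 = 16.51189983
  phi_hat_1 = [gamma(1) gamma(0) - gamma(1) gamma(2)] / det = [(0.5369)(4.0988) - (0.5369)(-0.2681)] / 16.51189983 = 2.34458861 / 16.51189983 = 0.142
  phi_hat_2 = [gamma(0) gamma(2) - gamma(1)^2] / det = [(4.0988)(-0.2681) - (0.5369)^2] / 16.51189983 = -1.38714989 / 16.51189983 = -0.084
So phi_hat = [0.1420, -0.0840].
Therefore phi_hat_1 = 0.1420.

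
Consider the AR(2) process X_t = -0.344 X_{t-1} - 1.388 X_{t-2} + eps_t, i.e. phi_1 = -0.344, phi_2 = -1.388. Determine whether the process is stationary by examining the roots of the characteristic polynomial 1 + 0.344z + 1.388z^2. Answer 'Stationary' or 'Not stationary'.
\text{Not stationary}

The AR(p) characteristic polynomial is P(z) = 1 + 0.344z + 1.388z^2.
Stationarity requires all roots to lie outside the unit circle, i.e. |z| > 1 for every root.
Set 1 + (0.344) z + (1.388) z^2 = 0, i.e. a z^2 + b z + c = 0 with a = 1.388, b = 0.344, c = 1.
Discriminant D = b^2 - 4ac = (0.344)^2 - 4*(1.388)*1 = 0.118336 - (5.552) = -5.433664.
D < 0, so the roots are the complex-conjugate pair z = (-b +/- i sqrt(-D)) / (2a) = -0.1239 +/- 0.8397i.
For a conjugate pair |z|^2 = z * conj(z) = (product of roots) = c/a = 1/(1.388) = 0.720461, so |z| = sqrt(0.720461) = 0.8488 for both roots.
Moduli of all roots: 0.8488, 0.8488.
All moduli strictly greater than 1? No.
Verdict: Not stationary.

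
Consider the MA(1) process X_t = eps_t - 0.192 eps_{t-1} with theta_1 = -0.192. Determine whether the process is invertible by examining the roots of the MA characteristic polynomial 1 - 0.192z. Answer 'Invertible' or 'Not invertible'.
\text{Invertible}

The MA(q) characteristic polynomial is P(z) = 1 - 0.192z.
Invertibility requires all roots to lie outside the unit circle, i.e. |z| > 1 for every root.
This is linear in z: 1 + (-0.192) z = 0  =>  z = -1/(-0.192) = 5.208333,  |z| = 5.208333.
Moduli of all roots: 5.2083.
All moduli strictly greater than 1? Yes.
Verdict: Invertible.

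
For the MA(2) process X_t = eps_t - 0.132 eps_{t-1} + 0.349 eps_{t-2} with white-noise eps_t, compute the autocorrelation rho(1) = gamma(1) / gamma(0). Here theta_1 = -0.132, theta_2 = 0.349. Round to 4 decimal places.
\rho(1) = -0.1563

For an MA(q) process with theta_0 = 1, the autocovariance is
  gamma(k) = sigma^2 * sum_{i=0..q-k} theta_i * theta_{i+k},
and rho(k) = gamma(k) / gamma(0). Sigma^2 cancels.
  numerator   = (1)*(-0.132) + (-0.132)*(0.349) = -0.178068.
  denominator = (1)^2 + (-0.132)^2 + (0.349)^2 = 1.139225.
  rho(1) = -0.178068 / 1.139225 = -0.1563.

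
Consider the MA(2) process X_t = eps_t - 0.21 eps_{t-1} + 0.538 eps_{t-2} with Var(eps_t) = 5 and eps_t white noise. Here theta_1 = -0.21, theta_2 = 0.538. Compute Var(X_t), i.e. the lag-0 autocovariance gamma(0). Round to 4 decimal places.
\gamma(0) = 6.6677

For an MA(q) process X_t = eps_t + sum_i theta_i eps_{t-i} with
Var(eps_t) = sigma^2, the variance is
  gamma(0) = sigma^2 * (1 + sum_i theta_i^2).
  sum_i theta_i^2 = (-0.21)^2 + (0.538)^2 = 0.0441 + 0.289444 = 0.333544.
  gamma(0) = 5 * (1 + 0.333544) = 5 * 1.333544 = 6.66772, which rounds to 6.6677.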